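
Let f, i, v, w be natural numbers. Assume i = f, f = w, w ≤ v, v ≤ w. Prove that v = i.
i = f and f = w, so i = w. w ≤ v and v ≤ w, hence w = v. Since i = w, i = v. Then v = i.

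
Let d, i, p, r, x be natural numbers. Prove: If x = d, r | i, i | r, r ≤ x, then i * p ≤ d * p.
r | i and i | r, thus r = i. r ≤ x, so i ≤ x. Since x = d, i ≤ d. Then i * p ≤ d * p.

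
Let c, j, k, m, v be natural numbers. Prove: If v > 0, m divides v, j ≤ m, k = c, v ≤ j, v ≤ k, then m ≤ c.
v ≤ j and j ≤ m, thus v ≤ m. m divides v and v > 0, hence m ≤ v. v ≤ m, so v = m. v ≤ k, so m ≤ k. Since k = c, m ≤ c.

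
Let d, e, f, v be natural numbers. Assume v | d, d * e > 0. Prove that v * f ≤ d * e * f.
v | d, thus v | d * e. Since d * e > 0, v ≤ d * e. Then v * f ≤ d * e * f.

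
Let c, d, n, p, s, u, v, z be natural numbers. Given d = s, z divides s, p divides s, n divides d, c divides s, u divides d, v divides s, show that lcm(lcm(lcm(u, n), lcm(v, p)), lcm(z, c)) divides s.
u divides d and n divides d, hence lcm(u, n) divides d. d = s, so lcm(u, n) divides s. v divides s and p divides s, hence lcm(v, p) divides s. Since lcm(u, n) divides s, lcm(lcm(u, n), lcm(v, p)) divides s. z divides s and c divides s, therefore lcm(z, c) divides s. Since lcm(lcm(u, n), lcm(v, p)) divides s, lcm(lcm(lcm(u, n), lcm(v, p)), lcm(z, c)) divides s.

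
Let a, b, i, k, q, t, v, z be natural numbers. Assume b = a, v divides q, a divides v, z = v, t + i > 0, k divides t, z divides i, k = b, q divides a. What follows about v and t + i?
v ≤ t + i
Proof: k = b and b = a, hence k = a. v divides q and q divides a, thus v divides a. Since a divides v, a = v. Since k = a, k = v. Since k divides t, v divides t. z = v and z divides i, thus v divides i. v divides t, so v divides t + i. Since t + i > 0, v ≤ t + i.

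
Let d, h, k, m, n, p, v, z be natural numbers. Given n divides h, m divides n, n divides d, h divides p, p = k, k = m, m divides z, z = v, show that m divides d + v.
Since p = k and k = m, p = m. n divides h and h divides p, therefore n divides p. From p = m, n divides m. m divides n, so n = m. Since n divides d, m divides d. From z = v and m divides z, m divides v. m divides d, so m divides d + v.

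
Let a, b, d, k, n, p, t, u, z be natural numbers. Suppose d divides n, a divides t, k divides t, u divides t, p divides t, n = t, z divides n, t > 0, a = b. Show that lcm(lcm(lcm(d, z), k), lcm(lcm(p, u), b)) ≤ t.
d divides n and z divides n, therefore lcm(d, z) divides n. Since n = t, lcm(d, z) divides t. From k divides t, lcm(lcm(d, z), k) divides t. p divides t and u divides t, thus lcm(p, u) divides t. From a = b and a divides t, b divides t. Because lcm(p, u) divides t, lcm(lcm(p, u), b) divides t. Since lcm(lcm(d, z), k) divides t, lcm(lcm(lcm(d, z), k), lcm(lcm(p, u), b)) divides t. Since t > 0, lcm(lcm(lcm(d, z), k), lcm(lcm(p, u), b)) ≤ t.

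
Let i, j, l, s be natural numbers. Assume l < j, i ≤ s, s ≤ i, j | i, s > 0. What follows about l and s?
l < s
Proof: i ≤ s and s ≤ i, therefore i = s. j | i, so j | s. From s > 0, j ≤ s. Since l < j, l < s.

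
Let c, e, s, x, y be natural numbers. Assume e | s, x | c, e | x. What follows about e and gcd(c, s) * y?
e | gcd(c, s) * y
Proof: e | x and x | c, thus e | c. e | s, so e | gcd(c, s). Then e | gcd(c, s) * y.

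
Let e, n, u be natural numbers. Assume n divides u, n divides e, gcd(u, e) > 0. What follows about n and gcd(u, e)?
n ≤ gcd(u, e)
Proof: n divides u and n divides e, hence n divides gcd(u, e). gcd(u, e) > 0, so n ≤ gcd(u, e).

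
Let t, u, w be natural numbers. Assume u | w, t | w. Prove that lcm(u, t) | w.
Since u | w and t | w, because lcm divides any common multiple, lcm(u, t) | w.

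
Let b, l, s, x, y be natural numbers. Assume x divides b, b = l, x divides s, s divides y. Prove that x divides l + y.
b = l and x divides b, thus x divides l. x divides s and s divides y, hence x divides y. Since x divides l, x divides l + y.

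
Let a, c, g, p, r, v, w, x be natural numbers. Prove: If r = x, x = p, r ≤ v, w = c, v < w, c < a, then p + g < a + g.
Because r = x and x = p, r = p. w = c and v < w, so v < c. r ≤ v, so r < c. Because c < a, r < a. Since r = p, p < a. Then p + g < a + g.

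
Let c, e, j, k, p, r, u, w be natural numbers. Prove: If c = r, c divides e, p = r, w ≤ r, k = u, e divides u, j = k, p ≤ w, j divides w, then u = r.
p = r and p ≤ w, so r ≤ w. w ≤ r, so w = r. j = k and k = u, hence j = u. Since j divides w, u divides w. Since w = r, u divides r. c = r and c divides e, therefore r divides e. Since e divides u, r divides u. u divides r, so u = r.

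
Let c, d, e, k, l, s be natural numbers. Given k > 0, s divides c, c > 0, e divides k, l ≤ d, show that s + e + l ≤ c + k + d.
s divides c and c > 0, hence s ≤ c. e divides k and k > 0, therefore e ≤ k. l ≤ d, so e + l ≤ k + d. Since s ≤ c, s + e + l ≤ c + k + d.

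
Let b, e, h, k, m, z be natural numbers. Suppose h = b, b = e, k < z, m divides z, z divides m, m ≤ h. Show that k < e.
h = b and b = e, thus h = e. m divides z and z divides m, therefore m = z. m ≤ h, so z ≤ h. k < z, so k < h. h = e, so k < e.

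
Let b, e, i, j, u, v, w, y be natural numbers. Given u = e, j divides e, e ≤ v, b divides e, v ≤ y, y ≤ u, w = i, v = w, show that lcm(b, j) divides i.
v = w and w = i, hence v = i. u = e and y ≤ u, so y ≤ e. v ≤ y, so v ≤ e. e ≤ v, so e = v. Since b divides e and j divides e, lcm(b, j) divides e. Since e = v, lcm(b, j) divides v. v = i, so lcm(b, j) divides i.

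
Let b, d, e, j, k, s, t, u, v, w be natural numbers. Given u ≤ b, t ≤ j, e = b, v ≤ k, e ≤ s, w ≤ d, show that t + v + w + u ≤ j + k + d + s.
Because e = b and e ≤ s, b ≤ s. Since u ≤ b, u ≤ s. Since w ≤ d, w + u ≤ d + s. v ≤ k, so v + w + u ≤ k + d + s. Since t ≤ j, t + v + w + u ≤ j + k + d + s.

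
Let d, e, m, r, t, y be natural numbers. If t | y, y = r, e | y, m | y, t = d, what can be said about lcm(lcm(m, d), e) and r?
lcm(lcm(m, d), e) | r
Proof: From t = d and t | y, d | y. m | y, so lcm(m, d) | y. Since e | y, lcm(lcm(m, d), e) | y. Since y = r, lcm(lcm(m, d), e) | r.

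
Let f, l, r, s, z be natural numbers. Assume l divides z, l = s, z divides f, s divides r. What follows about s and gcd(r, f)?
s divides gcd(r, f)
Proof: l = s and l divides z, so s divides z. Since z divides f, s divides f. Since s divides r, s divides gcd(r, f).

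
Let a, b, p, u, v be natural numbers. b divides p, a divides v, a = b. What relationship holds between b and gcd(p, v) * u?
b divides gcd(p, v) * u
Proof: a = b and a divides v, hence b divides v. b divides p, so b divides gcd(p, v). Then b divides gcd(p, v) * u.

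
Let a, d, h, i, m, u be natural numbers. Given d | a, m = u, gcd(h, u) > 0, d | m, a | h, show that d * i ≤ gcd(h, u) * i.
d | a and a | h, hence d | h. m = u and d | m, so d | u. Since d | h, d | gcd(h, u). Since gcd(h, u) > 0, d ≤ gcd(h, u). Then d * i ≤ gcd(h, u) * i.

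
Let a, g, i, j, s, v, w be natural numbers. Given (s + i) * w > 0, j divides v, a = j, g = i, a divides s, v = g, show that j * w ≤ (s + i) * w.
a = j and a divides s, therefore j divides s. v = g and j divides v, therefore j divides g. Because g = i, j divides i. Since j divides s, j divides s + i. Then j * w divides (s + i) * w. From (s + i) * w > 0, j * w ≤ (s + i) * w.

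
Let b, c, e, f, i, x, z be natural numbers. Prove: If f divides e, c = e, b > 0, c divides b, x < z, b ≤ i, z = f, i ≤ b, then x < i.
Because b ≤ i and i ≤ b, b = i. z = f and x < z, so x < f. Because c = e and c divides b, e divides b. f divides e, so f divides b. Since b > 0, f ≤ b. x < f, so x < b. Since b = i, x < i.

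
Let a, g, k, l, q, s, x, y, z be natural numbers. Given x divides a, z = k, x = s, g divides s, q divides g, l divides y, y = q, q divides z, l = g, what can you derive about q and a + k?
q divides a + k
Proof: Because y = q and l divides y, l divides q. l = g, so g divides q. Since q divides g, g = q. Since g divides s, q divides s. x = s and x divides a, thus s divides a. Since q divides s, q divides a. z = k and q divides z, thus q divides k. Since q divides a, q divides a + k.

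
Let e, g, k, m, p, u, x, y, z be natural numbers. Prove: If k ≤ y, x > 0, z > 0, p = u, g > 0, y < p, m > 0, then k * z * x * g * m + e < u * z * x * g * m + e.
Because p = u and y < p, y < u. From k ≤ y, k < u. Since z > 0, k * z < u * z. From x > 0, k * z * x < u * z * x. g > 0, so k * z * x * g < u * z * x * g. Since m > 0, k * z * x * g * m < u * z * x * g * m. Then k * z * x * g * m + e < u * z * x * g * m + e.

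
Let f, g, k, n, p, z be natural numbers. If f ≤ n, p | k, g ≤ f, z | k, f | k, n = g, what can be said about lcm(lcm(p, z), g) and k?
lcm(lcm(p, z), g) | k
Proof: p | k and z | k, thus lcm(p, z) | k. n = g and f ≤ n, so f ≤ g. g ≤ f, so f = g. f | k, so g | k. lcm(p, z) | k, so lcm(lcm(p, z), g) | k.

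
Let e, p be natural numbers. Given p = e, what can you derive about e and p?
e = p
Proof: Since p = e, by symmetry, e = p.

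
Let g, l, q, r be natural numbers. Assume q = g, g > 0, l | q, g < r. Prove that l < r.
Because q = g and l | q, l | g. g > 0, so l ≤ g. g < r, so l < r.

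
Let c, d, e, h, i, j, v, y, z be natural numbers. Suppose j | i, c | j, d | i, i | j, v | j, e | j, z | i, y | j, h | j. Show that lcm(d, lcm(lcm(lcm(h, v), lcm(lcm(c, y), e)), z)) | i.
j | i and i | j, therefore j = i. Since h | j and v | j, lcm(h, v) | j. Because c | j and y | j, lcm(c, y) | j. From e | j, lcm(lcm(c, y), e) | j. lcm(h, v) | j, so lcm(lcm(h, v), lcm(lcm(c, y), e)) | j. Since j = i, lcm(lcm(h, v), lcm(lcm(c, y), e)) | i. z | i, so lcm(lcm(lcm(h, v), lcm(lcm(c, y), e)), z) | i. d | i, so lcm(d, lcm(lcm(lcm(h, v), lcm(lcm(c, y), e)), z)) | i.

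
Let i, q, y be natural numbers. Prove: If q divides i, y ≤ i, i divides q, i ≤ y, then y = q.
From q divides i and i divides q, q = i. i ≤ y and y ≤ i, therefore i = y. Since q = i, q = y. Then y = q.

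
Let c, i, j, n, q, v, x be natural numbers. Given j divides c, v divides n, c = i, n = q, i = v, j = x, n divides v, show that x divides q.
v divides n and n divides v, thus v = n. n = q, so v = q. j = x and j divides c, hence x divides c. c = i, so x divides i. Since i = v, x divides v. Since v = q, x divides q.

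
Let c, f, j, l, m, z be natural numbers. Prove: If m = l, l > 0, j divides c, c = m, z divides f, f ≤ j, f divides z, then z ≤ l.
f divides z and z divides f, hence f = z. From f ≤ j, z ≤ j. c = m and j divides c, therefore j divides m. Since m = l, j divides l. Because l > 0, j ≤ l. Since z ≤ j, z ≤ l.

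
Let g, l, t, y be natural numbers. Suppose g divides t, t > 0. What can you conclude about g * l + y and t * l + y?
g * l + y ≤ t * l + y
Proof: From g divides t and t > 0, g ≤ t. By multiplying by a non-negative, g * l ≤ t * l. Then g * l + y ≤ t * l + y.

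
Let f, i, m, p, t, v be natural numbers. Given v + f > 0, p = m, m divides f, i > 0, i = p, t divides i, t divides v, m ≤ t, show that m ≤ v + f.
i = p and p = m, thus i = m. From t divides i and i > 0, t ≤ i. Since i = m, t ≤ m. Since m ≤ t, t = m. t divides v, so m divides v. m divides f, so m divides v + f. v + f > 0, so m ≤ v + f.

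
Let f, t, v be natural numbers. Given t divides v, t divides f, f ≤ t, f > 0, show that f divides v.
t divides f and f > 0, therefore t ≤ f. Since f ≤ t, t = f. t divides v, so f divides v.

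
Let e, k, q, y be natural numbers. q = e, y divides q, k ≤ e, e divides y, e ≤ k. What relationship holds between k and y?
k = y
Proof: From k ≤ e and e ≤ k, k = e. q = e and y divides q, therefore y divides e. e divides y, so e = y. Since k = e, k = y.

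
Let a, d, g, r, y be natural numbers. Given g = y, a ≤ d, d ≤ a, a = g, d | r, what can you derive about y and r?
y | r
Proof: Since a = g and g = y, a = y. d ≤ a and a ≤ d, hence d = a. Since d | r, a | r. a = y, so y | r.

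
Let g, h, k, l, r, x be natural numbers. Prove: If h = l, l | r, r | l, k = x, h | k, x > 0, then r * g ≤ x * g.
Because l | r and r | l, l = r. Since h = l, h = r. k = x and h | k, thus h | x. Because h = r, r | x. x > 0, so r ≤ x. Then r * g ≤ x * g.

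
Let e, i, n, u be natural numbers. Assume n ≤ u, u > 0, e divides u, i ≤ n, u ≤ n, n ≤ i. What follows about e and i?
e ≤ i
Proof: u ≤ n and n ≤ u, thus u = n. n ≤ i and i ≤ n, so n = i. Since u = n, u = i. e divides u and u > 0, thus e ≤ u. u = i, so e ≤ i.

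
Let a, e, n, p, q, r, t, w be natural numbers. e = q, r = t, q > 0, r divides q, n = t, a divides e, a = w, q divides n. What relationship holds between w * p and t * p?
w * p ≤ t * p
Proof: n = t and q divides n, therefore q divides t. r = t and r divides q, thus t divides q. Since q divides t, q = t. a = w and a divides e, so w divides e. Since e = q, w divides q. q > 0, so w ≤ q. Because q = t, w ≤ t. By multiplying by a non-negative, w * p ≤ t * p.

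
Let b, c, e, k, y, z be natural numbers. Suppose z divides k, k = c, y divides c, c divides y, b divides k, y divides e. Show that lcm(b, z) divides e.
b divides k and z divides k, so lcm(b, z) divides k. From k = c, lcm(b, z) divides c. y divides c and c divides y, so y = c. Because y divides e, c divides e. lcm(b, z) divides c, so lcm(b, z) divides e.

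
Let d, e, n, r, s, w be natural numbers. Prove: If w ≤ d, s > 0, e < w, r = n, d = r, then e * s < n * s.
Because d = r and r = n, d = n. Since w ≤ d, w ≤ n. Since e < w, e < n. From s > 0, e * s < n * s.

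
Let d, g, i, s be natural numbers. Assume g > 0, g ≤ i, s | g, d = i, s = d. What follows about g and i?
g = i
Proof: Because s = d and d = i, s = i. Since s | g, i | g. g > 0, so i ≤ g. Since g ≤ i, g = i.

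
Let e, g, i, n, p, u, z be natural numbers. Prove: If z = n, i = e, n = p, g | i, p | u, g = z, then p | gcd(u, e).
z = n and n = p, so z = p. Because g = z and g | i, z | i. Since z = p, p | i. Since i = e, p | e. p | u, so p | gcd(u, e).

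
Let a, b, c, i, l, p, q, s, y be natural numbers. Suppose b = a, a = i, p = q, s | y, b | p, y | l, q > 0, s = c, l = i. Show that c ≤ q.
From l = i and y | l, y | i. From s | y, s | i. b = a and b | p, so a | p. Since p = q, a | q. Since a = i, i | q. Since s | i, s | q. s = c, so c | q. Since q > 0, c ≤ q.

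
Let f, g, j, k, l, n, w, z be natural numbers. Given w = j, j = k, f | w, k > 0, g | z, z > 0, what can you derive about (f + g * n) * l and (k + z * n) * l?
(f + g * n) * l ≤ (k + z * n) * l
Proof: w = j and j = k, therefore w = k. f | w, so f | k. k > 0, so f ≤ k. g | z and z > 0, thus g ≤ z. Then g * n ≤ z * n. f ≤ k, so f + g * n ≤ k + z * n. Then (f + g * n) * l ≤ (k + z * n) * l.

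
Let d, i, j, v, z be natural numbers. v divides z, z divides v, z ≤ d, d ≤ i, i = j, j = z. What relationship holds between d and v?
d = v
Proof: i = j and j = z, thus i = z. d ≤ i, so d ≤ z. z ≤ d, so d = z. Because z divides v and v divides z, z = v. Since d = z, d = v.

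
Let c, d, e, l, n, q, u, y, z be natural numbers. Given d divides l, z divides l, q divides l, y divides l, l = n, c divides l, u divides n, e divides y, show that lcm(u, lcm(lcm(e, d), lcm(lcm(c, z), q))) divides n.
e divides y and y divides l, therefore e divides l. Since d divides l, lcm(e, d) divides l. c divides l and z divides l, hence lcm(c, z) divides l. Since q divides l, lcm(lcm(c, z), q) divides l. From lcm(e, d) divides l, lcm(lcm(e, d), lcm(lcm(c, z), q)) divides l. Because l = n, lcm(lcm(e, d), lcm(lcm(c, z), q)) divides n. Because u divides n, lcm(u, lcm(lcm(e, d), lcm(lcm(c, z), q))) divides n.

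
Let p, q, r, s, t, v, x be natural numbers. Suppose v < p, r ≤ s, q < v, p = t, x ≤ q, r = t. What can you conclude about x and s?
x < s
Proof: Because x ≤ q and q < v, x < v. From p = t and v < p, v < t. From r = t and r ≤ s, t ≤ s. Since v < t, v < s. Since x < v, x < s.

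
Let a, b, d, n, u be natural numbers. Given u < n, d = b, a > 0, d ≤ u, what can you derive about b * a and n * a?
b * a < n * a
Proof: d ≤ u and u < n, so d < n. From d = b, b < n. Since a > 0, by multiplying by a positive, b * a < n * a.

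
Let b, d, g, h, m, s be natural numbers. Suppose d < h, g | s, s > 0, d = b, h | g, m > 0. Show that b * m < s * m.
Since d = b and d < h, b < h. h | g and g | s, therefore h | s. s > 0, so h ≤ s. Since b < h, b < s. Because m > 0, b * m < s * m.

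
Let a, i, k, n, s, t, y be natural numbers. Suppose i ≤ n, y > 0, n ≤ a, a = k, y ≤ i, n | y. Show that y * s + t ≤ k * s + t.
Since n | y and y > 0, n ≤ y. y ≤ i and i ≤ n, so y ≤ n. n ≤ y, so n = y. Since a = k and n ≤ a, n ≤ k. Since n = y, y ≤ k. Then y * s ≤ k * s. Then y * s + t ≤ k * s + t.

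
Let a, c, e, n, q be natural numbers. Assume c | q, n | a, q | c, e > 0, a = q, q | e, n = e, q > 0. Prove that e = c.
a = q and n | a, thus n | q. n = e, so e | q. From q > 0, e ≤ q. Because q | e and e > 0, q ≤ e. e ≤ q, so e = q. q | c and c | q, hence q = c. e = q, so e = c.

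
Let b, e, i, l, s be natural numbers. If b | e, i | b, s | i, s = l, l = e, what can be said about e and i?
e = i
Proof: From s = l and s | i, l | i. l = e, so e | i. i | b and b | e, so i | e. Since e | i, e = i.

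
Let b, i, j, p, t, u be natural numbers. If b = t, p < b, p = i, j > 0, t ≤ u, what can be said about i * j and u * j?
i * j < u * j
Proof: Since b = t and p < b, p < t. t ≤ u, so p < u. p = i, so i < u. j > 0, so i * j < u * j.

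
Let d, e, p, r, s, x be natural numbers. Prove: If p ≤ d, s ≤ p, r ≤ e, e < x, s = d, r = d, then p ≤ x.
Since s = d and s ≤ p, d ≤ p. p ≤ d, so d = p. Since r = d and r ≤ e, d ≤ e. Since e < x, d < x. Since d = p, p < x. Then p ≤ x.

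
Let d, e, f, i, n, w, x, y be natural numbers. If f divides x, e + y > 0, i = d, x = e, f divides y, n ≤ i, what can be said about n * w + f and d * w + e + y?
n * w + f ≤ d * w + e + y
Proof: i = d and n ≤ i, thus n ≤ d. By multiplying by a non-negative, n * w ≤ d * w. Since x = e and f divides x, f divides e. From f divides y, f divides e + y. e + y > 0, so f ≤ e + y. n * w ≤ d * w, so n * w + f ≤ d * w + e + y.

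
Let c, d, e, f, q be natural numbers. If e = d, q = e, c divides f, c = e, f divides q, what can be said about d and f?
d = f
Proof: q = e and f divides q, thus f divides e. Since c = e and c divides f, e divides f. Since f divides e, f = e. Since e = d, f = d. Then d = f.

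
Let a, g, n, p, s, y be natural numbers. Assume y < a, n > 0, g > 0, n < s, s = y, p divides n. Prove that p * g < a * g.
Since p divides n and n > 0, p ≤ n. Because s = y and n < s, n < y. From y < a, n < a. p ≤ n, so p < a. From g > 0, by multiplying by a positive, p * g < a * g.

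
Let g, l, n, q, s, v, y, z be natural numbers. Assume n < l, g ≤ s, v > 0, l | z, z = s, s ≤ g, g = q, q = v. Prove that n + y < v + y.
Because s ≤ g and g ≤ s, s = g. Because z = s and l | z, l | s. Since s = g, l | g. g = q, so l | q. Because q = v, l | v. v > 0, so l ≤ v. Because n < l, n < v. Then n + y < v + y.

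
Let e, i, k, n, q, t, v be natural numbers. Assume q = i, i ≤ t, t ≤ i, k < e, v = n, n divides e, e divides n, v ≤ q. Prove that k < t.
i ≤ t and t ≤ i, so i = t. q = i, so q = t. n divides e and e divides n, thus n = e. v = n, so v = e. v ≤ q, so e ≤ q. Because k < e, k < q. From q = t, k < t.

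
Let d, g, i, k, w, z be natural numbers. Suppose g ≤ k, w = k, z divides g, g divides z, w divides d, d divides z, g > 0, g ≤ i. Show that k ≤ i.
z divides g and g divides z, thus z = g. w divides d and d divides z, thus w divides z. Since z = g, w divides g. w = k, so k divides g. Since g > 0, k ≤ g. Since g ≤ k, g = k. g ≤ i, so k ≤ i.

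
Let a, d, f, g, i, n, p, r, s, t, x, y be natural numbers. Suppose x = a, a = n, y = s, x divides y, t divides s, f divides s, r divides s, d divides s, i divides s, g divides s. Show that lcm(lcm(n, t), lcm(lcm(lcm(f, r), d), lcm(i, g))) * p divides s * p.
Since x = a and a = n, x = n. y = s and x divides y, hence x divides s. Since x = n, n divides s. Since t divides s, lcm(n, t) divides s. Because f divides s and r divides s, lcm(f, r) divides s. Since d divides s, lcm(lcm(f, r), d) divides s. From i divides s and g divides s, lcm(i, g) divides s. Since lcm(lcm(f, r), d) divides s, lcm(lcm(lcm(f, r), d), lcm(i, g)) divides s. Since lcm(n, t) divides s, lcm(lcm(n, t), lcm(lcm(lcm(f, r), d), lcm(i, g))) divides s. Then lcm(lcm(n, t), lcm(lcm(lcm(f, r), d), lcm(i, g))) * p divides s * p.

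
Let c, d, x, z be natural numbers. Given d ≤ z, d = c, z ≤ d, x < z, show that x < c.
Since z ≤ d and d ≤ z, z = d. d = c, so z = c. Since x < z, x < c.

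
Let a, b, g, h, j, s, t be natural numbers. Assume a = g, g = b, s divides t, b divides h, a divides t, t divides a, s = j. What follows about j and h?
j divides h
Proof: Since t divides a and a divides t, t = a. Since a = g, t = g. Since s divides t, s divides g. Since g = b, s divides b. b divides h, so s divides h. s = j, so j divides h.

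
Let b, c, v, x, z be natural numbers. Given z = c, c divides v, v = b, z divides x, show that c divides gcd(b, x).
v = b and c divides v, thus c divides b. Because z = c and z divides x, c divides x. Since c divides b, c divides gcd(b, x).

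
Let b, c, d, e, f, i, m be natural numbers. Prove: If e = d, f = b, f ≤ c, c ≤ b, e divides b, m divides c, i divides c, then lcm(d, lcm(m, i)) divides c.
f = b and f ≤ c, therefore b ≤ c. Since c ≤ b, b = c. e divides b, so e divides c. Since e = d, d divides c. Since m divides c and i divides c, lcm(m, i) divides c. d divides c, so lcm(d, lcm(m, i)) divides c.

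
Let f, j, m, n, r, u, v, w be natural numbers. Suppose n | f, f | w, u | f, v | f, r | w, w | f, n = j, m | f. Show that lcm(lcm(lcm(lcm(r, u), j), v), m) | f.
From w | f and f | w, w = f. Since r | w, r | f. Since u | f, lcm(r, u) | f. Since n = j and n | f, j | f. Since lcm(r, u) | f, lcm(lcm(r, u), j) | f. Since v | f, lcm(lcm(lcm(r, u), j), v) | f. From m | f, lcm(lcm(lcm(lcm(r, u), j), v), m) | f.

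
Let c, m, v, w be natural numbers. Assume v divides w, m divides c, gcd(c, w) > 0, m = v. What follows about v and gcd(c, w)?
v ≤ gcd(c, w)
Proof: m = v and m divides c, hence v divides c. v divides w, so v divides gcd(c, w). gcd(c, w) > 0, so v ≤ gcd(c, w).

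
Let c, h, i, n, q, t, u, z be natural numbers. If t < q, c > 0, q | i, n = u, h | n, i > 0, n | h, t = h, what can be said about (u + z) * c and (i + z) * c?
(u + z) * c < (i + z) * c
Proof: Since h | n and n | h, h = n. Since t = h, t = n. Since t < q, n < q. Since q | i and i > 0, q ≤ i. Since n < q, n < i. Since n = u, u < i. Then u + z < i + z. Because c > 0, (u + z) * c < (i + z) * c.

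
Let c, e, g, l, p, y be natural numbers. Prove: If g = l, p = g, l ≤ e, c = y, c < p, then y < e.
p = g and g = l, so p = l. Since c < p, c < l. l ≤ e, so c < e. Since c = y, y < e.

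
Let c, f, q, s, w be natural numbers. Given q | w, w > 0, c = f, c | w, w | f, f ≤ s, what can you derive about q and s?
q ≤ s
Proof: q | w and w > 0, thus q ≤ w. c = f and c | w, hence f | w. Because w | f, f = w. Since f ≤ s, w ≤ s. q ≤ w, so q ≤ s.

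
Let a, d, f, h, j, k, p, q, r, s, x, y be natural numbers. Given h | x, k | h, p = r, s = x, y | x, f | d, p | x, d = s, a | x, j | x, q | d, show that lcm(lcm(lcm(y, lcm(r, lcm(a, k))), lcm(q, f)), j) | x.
p = r and p | x, so r | x. k | h and h | x, therefore k | x. Since a | x, lcm(a, k) | x. Because r | x, lcm(r, lcm(a, k)) | x. Since y | x, lcm(y, lcm(r, lcm(a, k))) | x. d = s and s = x, so d = x. q | d and f | d, so lcm(q, f) | d. d = x, so lcm(q, f) | x. Because lcm(y, lcm(r, lcm(a, k))) | x, lcm(lcm(y, lcm(r, lcm(a, k))), lcm(q, f)) | x. Since j | x, lcm(lcm(lcm(y, lcm(r, lcm(a, k))), lcm(q, f)), j) | x.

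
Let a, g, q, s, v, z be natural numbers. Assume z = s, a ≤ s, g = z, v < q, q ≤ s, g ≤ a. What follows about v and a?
v < a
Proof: g = z and z = s, hence g = s. g ≤ a, so s ≤ a. a ≤ s, so s = a. From v < q and q ≤ s, v < s. s = a, so v < a.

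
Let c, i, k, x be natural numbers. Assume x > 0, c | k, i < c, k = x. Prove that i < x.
k = x and c | k, hence c | x. Since x > 0, c ≤ x. i < c, so i < x.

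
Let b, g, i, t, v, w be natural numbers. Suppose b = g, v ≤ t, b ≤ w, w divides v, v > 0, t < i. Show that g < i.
b = g and b ≤ w, therefore g ≤ w. Since w divides v and v > 0, w ≤ v. From g ≤ w, g ≤ v. v ≤ t and t < i, hence v < i. Because g ≤ v, g < i.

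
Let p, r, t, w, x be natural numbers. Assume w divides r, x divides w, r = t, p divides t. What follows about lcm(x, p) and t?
lcm(x, p) divides t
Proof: r = t and w divides r, therefore w divides t. x divides w, so x divides t. Since p divides t, lcm(x, p) divides t.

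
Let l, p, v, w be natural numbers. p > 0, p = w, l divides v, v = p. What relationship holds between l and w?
l ≤ w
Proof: v = p and l divides v, thus l divides p. Since p > 0, l ≤ p. Since p = w, l ≤ w.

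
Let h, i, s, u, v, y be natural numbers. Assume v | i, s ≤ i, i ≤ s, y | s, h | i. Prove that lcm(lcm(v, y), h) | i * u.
Because s ≤ i and i ≤ s, s = i. y | s, so y | i. Since v | i, lcm(v, y) | i. h | i, so lcm(lcm(v, y), h) | i. Then lcm(lcm(v, y), h) | i * u.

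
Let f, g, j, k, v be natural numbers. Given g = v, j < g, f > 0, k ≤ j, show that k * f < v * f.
g = v and j < g, hence j < v. Since k ≤ j, k < v. From f > 0, by multiplying by a positive, k * f < v * f.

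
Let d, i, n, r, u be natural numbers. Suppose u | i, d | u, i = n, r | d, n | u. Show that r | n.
From i = n and u | i, u | n. From n | u, u = n. Since r | d and d | u, r | u. From u = n, r | n.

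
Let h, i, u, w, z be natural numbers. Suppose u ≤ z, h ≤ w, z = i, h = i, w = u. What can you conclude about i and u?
i = u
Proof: z = i and u ≤ z, so u ≤ i. Because h = i and h ≤ w, i ≤ w. w = u, so i ≤ u. From u ≤ i, u = i. Then i = u.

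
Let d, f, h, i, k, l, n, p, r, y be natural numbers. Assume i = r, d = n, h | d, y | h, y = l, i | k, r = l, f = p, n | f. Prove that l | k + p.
i = r and r = l, hence i = l. i | k, so l | k. d = n and h | d, hence h | n. From y | h, y | n. n | f, so y | f. Because f = p, y | p. Since y = l, l | p. Since l | k, l | k + p.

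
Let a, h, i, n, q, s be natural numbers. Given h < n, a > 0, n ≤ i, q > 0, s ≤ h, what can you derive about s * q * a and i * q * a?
s * q * a < i * q * a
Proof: Because s ≤ h and h < n, s < n. n ≤ i, so s < i. From q > 0, s * q < i * q. Since a > 0, s * q * a < i * q * a.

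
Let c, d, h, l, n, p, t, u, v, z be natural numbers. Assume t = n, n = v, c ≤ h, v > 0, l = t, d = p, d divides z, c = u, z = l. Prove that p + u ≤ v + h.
t = n and n = v, hence t = v. z = l and l = t, hence z = t. Because d divides z, d divides t. Since t = v, d divides v. d = p, so p divides v. v > 0, so p ≤ v. From c = u and c ≤ h, u ≤ h. p ≤ v, so p + u ≤ v + h.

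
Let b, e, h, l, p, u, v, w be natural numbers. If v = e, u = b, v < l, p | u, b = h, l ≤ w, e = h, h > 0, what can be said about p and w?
p < w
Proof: u = b and p | u, therefore p | b. b = h, so p | h. From h > 0, p ≤ h. v = e and v < l, hence e < l. l ≤ w, so e < w. e = h, so h < w. Since p ≤ h, p < w.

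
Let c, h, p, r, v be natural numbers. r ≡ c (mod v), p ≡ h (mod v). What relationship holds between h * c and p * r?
h * c ≡ p * r (mod v)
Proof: From p ≡ h (mod v) and r ≡ c (mod v), by multiplying congruences, p * r ≡ h * c (mod v). Then h * c ≡ p * r (mod v).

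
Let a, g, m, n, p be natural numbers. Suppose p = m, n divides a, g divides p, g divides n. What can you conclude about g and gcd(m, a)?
g divides gcd(m, a)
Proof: Since p = m and g divides p, g divides m. g divides n and n divides a, hence g divides a. g divides m, so g divides gcd(m, a).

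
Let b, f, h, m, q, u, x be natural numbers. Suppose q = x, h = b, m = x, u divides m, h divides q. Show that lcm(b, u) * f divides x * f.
h = b and h divides q, hence b divides q. q = x, so b divides x. m = x and u divides m, therefore u divides x. b divides x, so lcm(b, u) divides x. Then lcm(b, u) * f divides x * f.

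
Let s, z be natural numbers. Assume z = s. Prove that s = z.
Since z = s, by symmetry, s = z.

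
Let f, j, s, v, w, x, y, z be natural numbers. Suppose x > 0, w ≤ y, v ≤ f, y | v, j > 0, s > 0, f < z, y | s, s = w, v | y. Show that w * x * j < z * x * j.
v | y and y | v, therefore v = y. y | s and s > 0, thus y ≤ s. Since s = w, y ≤ w. Since w ≤ y, y = w. v = y, so v = w. v ≤ f and f < z, hence v < z. v = w, so w < z. x > 0, so w * x < z * x. j > 0, so w * x * j < z * x * j.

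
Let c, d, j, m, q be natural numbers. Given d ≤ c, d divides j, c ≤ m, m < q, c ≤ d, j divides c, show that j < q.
d ≤ c and c ≤ d, so d = c. d divides j, so c divides j. Since j divides c, c = j. Because c ≤ m and m < q, c < q. Since c = j, j < q.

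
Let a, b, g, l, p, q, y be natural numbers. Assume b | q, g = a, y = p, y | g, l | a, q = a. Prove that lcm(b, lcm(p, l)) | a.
Since q = a and b | q, b | a. g = a and y | g, thus y | a. Since y = p, p | a. l | a, so lcm(p, l) | a. From b | a, lcm(b, lcm(p, l)) | a.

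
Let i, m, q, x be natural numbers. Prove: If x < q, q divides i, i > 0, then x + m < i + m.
Because q divides i and i > 0, q ≤ i. x < q, so x < i. Then x + m < i + m.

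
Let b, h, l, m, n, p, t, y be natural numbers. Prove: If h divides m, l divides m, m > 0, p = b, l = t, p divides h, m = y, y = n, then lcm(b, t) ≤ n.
m = y and y = n, thus m = n. p = b and p divides h, thus b divides h. h divides m, so b divides m. l = t and l divides m, therefore t divides m. Since b divides m, lcm(b, t) divides m. Since m > 0, lcm(b, t) ≤ m. Since m = n, lcm(b, t) ≤ n.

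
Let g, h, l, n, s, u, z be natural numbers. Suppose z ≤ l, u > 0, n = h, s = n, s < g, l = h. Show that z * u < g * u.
From l = h and z ≤ l, z ≤ h. Because s = n and n = h, s = h. Since s < g, h < g. Since z ≤ h, z < g. From u > 0, by multiplying by a positive, z * u < g * u.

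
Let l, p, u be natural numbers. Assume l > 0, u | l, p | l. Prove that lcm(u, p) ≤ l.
u | l and p | l, thus lcm(u, p) | l. Since l > 0, lcm(u, p) ≤ l.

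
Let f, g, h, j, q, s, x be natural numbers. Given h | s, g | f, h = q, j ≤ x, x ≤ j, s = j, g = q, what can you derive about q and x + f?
q | x + f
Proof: From j ≤ x and x ≤ j, j = x. s = j and h | s, so h | j. j = x, so h | x. Since h = q, q | x. g = q and g | f, therefore q | f. q | x, so q | x + f.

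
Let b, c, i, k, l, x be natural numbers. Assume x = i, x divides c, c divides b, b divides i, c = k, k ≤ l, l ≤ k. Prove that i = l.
Since x = i and x divides c, i divides c. c divides b and b divides i, hence c divides i. i divides c, so i = c. Since c = k, i = k. k ≤ l and l ≤ k, hence k = l. i = k, so i = l.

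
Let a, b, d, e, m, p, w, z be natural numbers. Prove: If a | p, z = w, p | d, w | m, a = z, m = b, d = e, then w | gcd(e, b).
Because a = z and z = w, a = w. Since a | p, w | p. d = e and p | d, thus p | e. Since w | p, w | e. From m = b and w | m, w | b. w | e, so w | gcd(e, b).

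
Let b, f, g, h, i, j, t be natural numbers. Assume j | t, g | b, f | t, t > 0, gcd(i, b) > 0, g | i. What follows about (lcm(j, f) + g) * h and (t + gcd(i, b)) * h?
(lcm(j, f) + g) * h ≤ (t + gcd(i, b)) * h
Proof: j | t and f | t, therefore lcm(j, f) | t. Since t > 0, lcm(j, f) ≤ t. g | i and g | b, thus g | gcd(i, b). Because gcd(i, b) > 0, g ≤ gcd(i, b). Since lcm(j, f) ≤ t, lcm(j, f) + g ≤ t + gcd(i, b). Then (lcm(j, f) + g) * h ≤ (t + gcd(i, b)) * h.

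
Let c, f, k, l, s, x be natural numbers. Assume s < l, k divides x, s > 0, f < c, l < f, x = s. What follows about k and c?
k < c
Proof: From x = s and k divides x, k divides s. Since s > 0, k ≤ s. s < l, so k < l. l < f, so k < f. Since f < c, k < c.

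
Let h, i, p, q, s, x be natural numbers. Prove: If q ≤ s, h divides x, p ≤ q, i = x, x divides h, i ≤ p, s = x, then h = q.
From h divides x and x divides h, h = x. i ≤ p and p ≤ q, hence i ≤ q. Since i = x, x ≤ q. From s = x and q ≤ s, q ≤ x. From x ≤ q, x = q. h = x, so h = q.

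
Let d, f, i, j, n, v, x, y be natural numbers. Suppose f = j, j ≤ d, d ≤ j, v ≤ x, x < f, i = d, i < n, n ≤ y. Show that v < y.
j ≤ d and d ≤ j, so j = d. Since f = j, f = d. v ≤ x and x < f, so v < f. Since f = d, v < d. Because i < n and n ≤ y, i < y. Since i = d, d < y. Since v < d, v < y.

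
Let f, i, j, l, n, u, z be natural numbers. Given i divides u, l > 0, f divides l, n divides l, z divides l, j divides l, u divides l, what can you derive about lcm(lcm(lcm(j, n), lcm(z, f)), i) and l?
lcm(lcm(lcm(j, n), lcm(z, f)), i) ≤ l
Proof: From j divides l and n divides l, lcm(j, n) divides l. z divides l and f divides l, hence lcm(z, f) divides l. Since lcm(j, n) divides l, lcm(lcm(j, n), lcm(z, f)) divides l. i divides u and u divides l, so i divides l. Since lcm(lcm(j, n), lcm(z, f)) divides l, lcm(lcm(lcm(j, n), lcm(z, f)), i) divides l. l > 0, so lcm(lcm(lcm(j, n), lcm(z, f)), i) ≤ l.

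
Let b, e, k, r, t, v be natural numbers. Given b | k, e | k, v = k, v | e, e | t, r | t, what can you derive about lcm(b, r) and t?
lcm(b, r) | t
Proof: Since v = k and v | e, k | e. Because e | k, e = k. e | t, so k | t. Because b | k, b | t. r | t, so lcm(b, r) | t.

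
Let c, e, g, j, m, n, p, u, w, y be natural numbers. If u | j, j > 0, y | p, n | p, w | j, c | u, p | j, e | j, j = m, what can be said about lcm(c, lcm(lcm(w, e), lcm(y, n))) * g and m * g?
lcm(c, lcm(lcm(w, e), lcm(y, n))) * g ≤ m * g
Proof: c | u and u | j, hence c | j. Because w | j and e | j, lcm(w, e) | j. Because y | p and n | p, lcm(y, n) | p. Since p | j, lcm(y, n) | j. Because lcm(w, e) | j, lcm(lcm(w, e), lcm(y, n)) | j. Since c | j, lcm(c, lcm(lcm(w, e), lcm(y, n))) | j. j > 0, so lcm(c, lcm(lcm(w, e), lcm(y, n))) ≤ j. j = m, so lcm(c, lcm(lcm(w, e), lcm(y, n))) ≤ m. Then lcm(c, lcm(lcm(w, e), lcm(y, n))) * g ≤ m * g.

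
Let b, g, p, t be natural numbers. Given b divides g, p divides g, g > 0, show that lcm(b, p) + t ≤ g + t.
b divides g and p divides g, hence lcm(b, p) divides g. Since g > 0, lcm(b, p) ≤ g. Then lcm(b, p) + t ≤ g + t.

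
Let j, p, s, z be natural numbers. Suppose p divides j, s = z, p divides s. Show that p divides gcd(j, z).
s = z and p divides s, so p divides z. From p divides j, p divides gcd(j, z).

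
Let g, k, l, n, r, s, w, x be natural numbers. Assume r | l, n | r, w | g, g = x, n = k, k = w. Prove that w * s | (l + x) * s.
Since n = k and n | r, k | r. r | l, so k | l. Since k = w, w | l. g = x and w | g, thus w | x. From w | l, w | l + x. Then w * s | (l + x) * s.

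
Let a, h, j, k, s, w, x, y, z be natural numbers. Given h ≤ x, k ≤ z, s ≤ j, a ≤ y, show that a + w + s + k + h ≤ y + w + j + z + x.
Since a ≤ y, a + w ≤ y + w. Because s ≤ j, a + w + s ≤ y + w + j. From k ≤ z and h ≤ x, k + h ≤ z + x. a + w + s ≤ y + w + j, so a + w + s + k + h ≤ y + w + j + z + x.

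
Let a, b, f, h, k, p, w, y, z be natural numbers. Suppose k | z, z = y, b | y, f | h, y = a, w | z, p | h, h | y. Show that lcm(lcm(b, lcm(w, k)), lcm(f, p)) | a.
w | z and k | z, hence lcm(w, k) | z. z = y, so lcm(w, k) | y. b | y, so lcm(b, lcm(w, k)) | y. From f | h and p | h, lcm(f, p) | h. h | y, so lcm(f, p) | y. Because lcm(b, lcm(w, k)) | y, lcm(lcm(b, lcm(w, k)), lcm(f, p)) | y. y = a, so lcm(lcm(b, lcm(w, k)), lcm(f, p)) | a.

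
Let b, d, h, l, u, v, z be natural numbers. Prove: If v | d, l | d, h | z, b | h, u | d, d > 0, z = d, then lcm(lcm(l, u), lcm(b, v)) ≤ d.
l | d and u | d, hence lcm(l, u) | d. b | h and h | z, so b | z. z = d, so b | d. Since v | d, lcm(b, v) | d. Since lcm(l, u) | d, lcm(lcm(l, u), lcm(b, v)) | d. d > 0, so lcm(lcm(l, u), lcm(b, v)) ≤ d.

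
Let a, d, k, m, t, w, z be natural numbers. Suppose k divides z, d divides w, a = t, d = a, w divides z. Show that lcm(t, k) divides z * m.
d = a and a = t, thus d = t. d divides w and w divides z, hence d divides z. d = t, so t divides z. Since k divides z, lcm(t, k) divides z. Then lcm(t, k) divides z * m.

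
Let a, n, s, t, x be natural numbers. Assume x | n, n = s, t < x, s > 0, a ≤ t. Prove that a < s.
a ≤ t and t < x, hence a < x. Because n = s and x | n, x | s. s > 0, so x ≤ s. a < x, so a < s.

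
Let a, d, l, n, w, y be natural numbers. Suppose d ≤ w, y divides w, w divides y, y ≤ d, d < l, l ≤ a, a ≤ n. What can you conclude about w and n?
w < n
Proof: y divides w and w divides y, so y = w. Since y ≤ d, w ≤ d. Since d ≤ w, d = w. d < l, so w < l. Because l ≤ a and a ≤ n, l ≤ n. w < l, so w < n.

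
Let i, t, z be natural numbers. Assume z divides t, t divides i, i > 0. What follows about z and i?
z ≤ i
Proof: Because z divides t and t divides i, z divides i. Because i > 0, z ≤ i.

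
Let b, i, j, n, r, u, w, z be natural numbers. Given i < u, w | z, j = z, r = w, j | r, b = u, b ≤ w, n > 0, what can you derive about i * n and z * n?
i * n < z * n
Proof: r = w and j | r, hence j | w. Since j = z, z | w. From w | z, w = z. b = u and b ≤ w, thus u ≤ w. Because w = z, u ≤ z. i < u, so i < z. n > 0, so i * n < z * n.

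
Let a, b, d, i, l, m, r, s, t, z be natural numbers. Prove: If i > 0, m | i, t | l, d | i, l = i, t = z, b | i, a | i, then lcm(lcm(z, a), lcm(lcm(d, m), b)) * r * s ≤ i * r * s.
From l = i and t | l, t | i. t = z, so z | i. a | i, so lcm(z, a) | i. d | i and m | i, therefore lcm(d, m) | i. Since b | i, lcm(lcm(d, m), b) | i. lcm(z, a) | i, so lcm(lcm(z, a), lcm(lcm(d, m), b)) | i. Since i > 0, lcm(lcm(z, a), lcm(lcm(d, m), b)) ≤ i. Then lcm(lcm(z, a), lcm(lcm(d, m), b)) * r ≤ i * r. Then lcm(lcm(z, a), lcm(lcm(d, m), b)) * r * s ≤ i * r * s.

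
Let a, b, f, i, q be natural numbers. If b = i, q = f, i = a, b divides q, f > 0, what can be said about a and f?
a ≤ f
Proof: Because b = i and i = a, b = a. From q = f and b divides q, b divides f. b = a, so a divides f. Since f > 0, a ≤ f.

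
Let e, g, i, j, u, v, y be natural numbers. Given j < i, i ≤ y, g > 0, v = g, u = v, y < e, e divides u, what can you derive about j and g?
j < g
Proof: i ≤ y and y < e, thus i < e. Since j < i, j < e. Because u = v and v = g, u = g. e divides u, so e divides g. g > 0, so e ≤ g. From j < e, j < g.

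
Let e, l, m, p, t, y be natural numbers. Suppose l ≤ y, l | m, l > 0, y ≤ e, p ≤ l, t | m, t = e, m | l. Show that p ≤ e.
l ≤ y and y ≤ e, hence l ≤ e. Since m | l and l | m, m = l. t = e and t | m, hence e | m. m = l, so e | l. Since l > 0, e ≤ l. l ≤ e, so l = e. p ≤ l, so p ≤ e.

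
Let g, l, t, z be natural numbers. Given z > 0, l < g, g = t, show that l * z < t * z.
g = t and l < g, therefore l < t. Since z > 0, l * z < t * z.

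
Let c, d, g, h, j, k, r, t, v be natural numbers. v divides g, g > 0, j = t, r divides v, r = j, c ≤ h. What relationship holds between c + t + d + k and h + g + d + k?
c + t + d + k ≤ h + g + d + k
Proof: From r = j and j = t, r = t. From r divides v and v divides g, r divides g. Because g > 0, r ≤ g. From r = t, t ≤ g. c ≤ h, so c + t ≤ h + g. Then c + t + d ≤ h + g + d. Then c + t + d + k ≤ h + g + d + k.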